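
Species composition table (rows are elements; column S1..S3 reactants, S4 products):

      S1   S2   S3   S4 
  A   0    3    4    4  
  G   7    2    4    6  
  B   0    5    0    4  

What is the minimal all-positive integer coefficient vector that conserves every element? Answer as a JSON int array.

Coefficients: [2, 4, 2, 5]

A: 2·0+4·3+2·4 = 20 | 5·4 = 20
G: 2·7+4·2+2·4 = 30 | 5·6 = 30
B: 2·0+4·5+2·0 = 20 | 5·4 = 20
gcd(2,4,2,5) = 1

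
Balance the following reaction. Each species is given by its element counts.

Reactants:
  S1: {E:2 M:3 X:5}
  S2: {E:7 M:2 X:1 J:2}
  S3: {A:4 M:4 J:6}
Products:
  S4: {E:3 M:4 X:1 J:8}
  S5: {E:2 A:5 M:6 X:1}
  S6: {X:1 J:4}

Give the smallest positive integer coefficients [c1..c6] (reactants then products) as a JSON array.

Coefficients: [2, 1, 5, 1, 4, 6]

E: 2·2+1·7+5·0 = 11 | 1·3+4·2+6·0 = 11
A: 2·0+1·0+5·4 = 20 | 1·0+4·5+6·0 = 20
M: 2·3+1·2+5·4 = 28 | 1·4+4·6+6·0 = 28
X: 2·5+1·1+5·0 = 11 | 1·1+4·1+6·1 = 11
J: 2·0+1·2+5·6 = 32 | 1·8+4·0+6·4 = 32
gcd(2,1,5,1,4,6) = 1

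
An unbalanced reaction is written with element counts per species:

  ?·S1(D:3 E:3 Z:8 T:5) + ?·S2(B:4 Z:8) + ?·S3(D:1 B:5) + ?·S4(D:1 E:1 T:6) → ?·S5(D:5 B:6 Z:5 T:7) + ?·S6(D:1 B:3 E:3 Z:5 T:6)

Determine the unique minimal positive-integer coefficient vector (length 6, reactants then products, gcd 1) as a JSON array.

D: 3·3+2·0+5·1+6·1 = 20 | 3·5+5·1 = 20
B: 3·0+2·4+5·5+6·0 = 33 | 3·6+5·3 = 33
E: 3·3+2·0+5·0+6·1 = 15 | 3·0+5·3 = 15
Z: 3·8+2·8+5·0+6·0 = 40 | 3·5+5·5 = 40
T: 3·5+2·0+5·0+6·6 = 51 | 3·7+5·6 = 51
gcd(3,2,5,6,3,5) = 1

Coefficients: [3, 2, 5, 6, 3, 5]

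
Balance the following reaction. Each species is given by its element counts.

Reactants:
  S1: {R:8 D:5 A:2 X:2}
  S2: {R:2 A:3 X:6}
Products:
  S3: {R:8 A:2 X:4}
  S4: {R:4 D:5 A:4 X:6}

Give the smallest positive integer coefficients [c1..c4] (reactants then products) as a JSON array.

Coefficients: [5, 6, 4, 5]

R: 5·8+6·2 = 52 | 4·8+5·4 = 52
D: 5·5+6·0 = 25 | 4·0+5·5 = 25
A: 5·2+6·3 = 28 | 4·2+5·4 = 28
X: 5·2+6·6 = 46 | 4·4+5·6 = 46
gcd(5,6,4,5) = 1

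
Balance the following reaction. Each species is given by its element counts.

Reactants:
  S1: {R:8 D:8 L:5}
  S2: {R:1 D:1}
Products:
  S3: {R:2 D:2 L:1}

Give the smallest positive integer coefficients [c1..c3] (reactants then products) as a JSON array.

Coefficients: [1, 2, 5]

R: 1·8+2·1 = 10 | 5·2 = 10
D: 1·8+2·1 = 10 | 5·2 = 10
L: 1·5+2·0 = 5 | 5·1 = 5
gcd(1,2,5) = 1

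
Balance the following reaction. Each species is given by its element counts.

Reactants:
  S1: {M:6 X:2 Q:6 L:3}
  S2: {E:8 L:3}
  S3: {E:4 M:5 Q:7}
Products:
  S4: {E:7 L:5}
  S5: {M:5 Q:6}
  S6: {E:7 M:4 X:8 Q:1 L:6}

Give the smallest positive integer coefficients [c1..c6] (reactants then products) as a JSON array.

E: 4·0+3·8+1·4 = 28 | 3·7+5·0+1·7 = 28
M: 4·6+3·0+1·5 = 29 | 3·0+5·5+1·4 = 29
X: 4·2+3·0+1·0 = 8 | 3·0+5·0+1·8 = 8
Q: 4·6+3·0+1·7 = 31 | 3·0+5·6+1·1 = 31
L: 4·3+3·3+1·0 = 21 | 3·5+5·0+1·6 = 21
gcd(4,3,1,3,5,1) = 1

Coefficients: [4, 3, 1, 3, 5, 1]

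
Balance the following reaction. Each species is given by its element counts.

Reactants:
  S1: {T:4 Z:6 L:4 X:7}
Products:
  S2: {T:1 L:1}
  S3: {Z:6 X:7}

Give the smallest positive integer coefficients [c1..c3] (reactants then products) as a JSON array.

T: 1·4 = 4 | 4·1+1·0 = 4
Z: 1·6 = 6 | 4·0+1·6 = 6
L: 1·4 = 4 | 4·1+1·0 = 4
X: 1·7 = 7 | 4·0+1·7 = 7
gcd(1,4,1) = 1

Coefficients: [1, 4, 1]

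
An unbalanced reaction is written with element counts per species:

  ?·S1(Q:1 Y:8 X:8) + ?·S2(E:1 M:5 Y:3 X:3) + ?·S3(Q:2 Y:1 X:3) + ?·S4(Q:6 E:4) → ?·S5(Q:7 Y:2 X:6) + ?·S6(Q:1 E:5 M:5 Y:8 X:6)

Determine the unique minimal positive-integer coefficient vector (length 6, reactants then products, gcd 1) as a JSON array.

Q: 3·1+4·0+6·2+4·6 = 39 | 5·7+4·1 = 39
E: 3·0+4·1+6·0+4·4 = 20 | 5·0+4·5 = 20
M: 3·0+4·5+6·0+4·0 = 20 | 5·0+4·5 = 20
Y: 3·8+4·3+6·1+4·0 = 42 | 5·2+4·8 = 42
X: 3·8+4·3+6·3+4·0 = 54 | 5·6+4·6 = 54
gcd(3,4,6,4,5,4) = 1

Coefficients: [3, 4, 6, 4, 5, 4]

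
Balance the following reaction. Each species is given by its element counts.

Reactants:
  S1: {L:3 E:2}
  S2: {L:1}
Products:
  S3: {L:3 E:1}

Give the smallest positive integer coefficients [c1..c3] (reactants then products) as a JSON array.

Coefficients: [1, 3, 2]

L: 1·3+3·1 = 6 | 2·3 = 6
E: 1·2+3·0 = 2 | 2·1 = 2
gcd(1,3,2) = 1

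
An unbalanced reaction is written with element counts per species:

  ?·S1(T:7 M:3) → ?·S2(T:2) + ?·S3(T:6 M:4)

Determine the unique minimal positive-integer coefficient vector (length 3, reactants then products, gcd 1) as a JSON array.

T: 4·7 = 28 | 5·2+3·6 = 28
M: 4·3 = 12 | 5·0+3·4 = 12
gcd(4,5,3) = 1

Coefficients: [4, 5, 3]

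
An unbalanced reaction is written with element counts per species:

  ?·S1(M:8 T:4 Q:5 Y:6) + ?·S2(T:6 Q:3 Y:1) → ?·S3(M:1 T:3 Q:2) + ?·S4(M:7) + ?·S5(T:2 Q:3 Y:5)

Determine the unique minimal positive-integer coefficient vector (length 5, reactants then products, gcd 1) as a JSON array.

Coefficients: [4, 1, 4, 4, 5]

M: 4·8+1·0 = 32 | 4·1+4·7+5·0 = 32
T: 4·4+1·6 = 22 | 4·3+4·0+5·2 = 22
Q: 4·5+1·3 = 23 | 4·2+4·0+5·3 = 23
Y: 4·6+1·1 = 25 | 4·0+4·0+5·5 = 25
gcd(4,1,4,4,5) = 1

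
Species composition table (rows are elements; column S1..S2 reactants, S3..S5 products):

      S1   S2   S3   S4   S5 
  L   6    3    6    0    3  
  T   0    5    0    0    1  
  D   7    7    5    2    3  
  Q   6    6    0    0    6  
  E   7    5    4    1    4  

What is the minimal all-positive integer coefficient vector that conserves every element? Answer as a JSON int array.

L: 4·6+1·3 = 27 | 2·6+5·0+5·3 = 27
T: 4·0+1·5 = 5 | 2·0+5·0+5·1 = 5
D: 4·7+1·7 = 35 | 2·5+5·2+5·3 = 35
Q: 4·6+1·6 = 30 | 2·0+5·0+5·6 = 30
E: 4·7+1·5 = 33 | 2·4+5·1+5·4 = 33
gcd(4,1,2,5,5) = 1

Coefficients: [4, 1, 2, 5, 5]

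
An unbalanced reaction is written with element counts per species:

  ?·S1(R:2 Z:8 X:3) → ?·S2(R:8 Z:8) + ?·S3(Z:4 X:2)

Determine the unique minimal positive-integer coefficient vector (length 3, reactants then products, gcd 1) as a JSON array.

Coefficients: [4, 1, 6]

R: 4·2 = 8 | 1·8+6·0 = 8
Z: 4·8 = 32 | 1·8+6·4 = 32
X: 4·3 = 12 | 1·0+6·2 = 12
gcd(4,1,6) = 1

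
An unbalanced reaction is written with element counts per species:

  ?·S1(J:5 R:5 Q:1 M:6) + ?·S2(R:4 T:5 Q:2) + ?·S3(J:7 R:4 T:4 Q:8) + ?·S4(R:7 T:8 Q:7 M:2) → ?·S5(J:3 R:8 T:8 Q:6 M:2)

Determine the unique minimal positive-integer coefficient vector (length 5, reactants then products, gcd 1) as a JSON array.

J: 1·5+4·0+1·7+1·0 = 12 | 4·3 = 12
R: 1·5+4·4+1·4+1·7 = 32 | 4·8 = 32
T: 1·0+4·5+1·4+1·8 = 32 | 4·8 = 32
Q: 1·1+4·2+1·8+1·7 = 24 | 4·6 = 24
M: 1·6+4·0+1·0+1·2 = 8 | 4·2 = 8
gcd(1,4,1,1,4) = 1

Coefficients: [1, 4, 1, 1, 4]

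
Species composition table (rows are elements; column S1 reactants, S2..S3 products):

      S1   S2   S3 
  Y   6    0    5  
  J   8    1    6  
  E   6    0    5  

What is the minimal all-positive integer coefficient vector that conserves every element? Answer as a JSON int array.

Coefficients: [5, 4, 6]

Y: 5·6 = 30 | 4·0+6·5 = 30
J: 5·8 = 40 | 4·1+6·6 = 40
E: 5·6 = 30 | 4·0+6·5 = 30
gcd(5,4,6) = 1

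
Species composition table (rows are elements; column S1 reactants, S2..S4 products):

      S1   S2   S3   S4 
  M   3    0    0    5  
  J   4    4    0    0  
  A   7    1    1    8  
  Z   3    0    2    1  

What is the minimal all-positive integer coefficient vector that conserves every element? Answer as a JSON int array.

M: 5·3 = 15 | 5·0+6·0+3·5 = 15
J: 5·4 = 20 | 5·4+6·0+3·0 = 20
A: 5·7 = 35 | 5·1+6·1+3·8 = 35
Z: 5·3 = 15 | 5·0+6·2+3·1 = 15
gcd(5,5,6,3) = 1

Coefficients: [5, 5, 6, 3]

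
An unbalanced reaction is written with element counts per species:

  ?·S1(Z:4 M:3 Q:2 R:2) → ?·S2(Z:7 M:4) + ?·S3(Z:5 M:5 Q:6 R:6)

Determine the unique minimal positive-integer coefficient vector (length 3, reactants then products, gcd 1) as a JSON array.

Coefficients: [3, 1, 1]

Z: 3·4 = 12 | 1·7+1·5 = 12
M: 3·3 = 9 | 1·4+1·5 = 9
Q: 3·2 = 6 | 1·0+1·6 = 6
R: 3·2 = 6 | 1·0+1·6 = 6
gcd(3,1,1) = 1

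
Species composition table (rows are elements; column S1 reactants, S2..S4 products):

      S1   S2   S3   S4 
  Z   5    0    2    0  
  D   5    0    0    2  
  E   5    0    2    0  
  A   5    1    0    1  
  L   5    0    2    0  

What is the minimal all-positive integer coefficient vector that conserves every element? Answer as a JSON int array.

Coefficients: [2, 5, 5, 5]

Z: 2·5 = 10 | 5·0+5·2+5·0 = 10
D: 2·5 = 10 | 5·0+5·0+5·2 = 10
E: 2·5 = 10 | 5·0+5·2+5·0 = 10
A: 2·5 = 10 | 5·1+5·0+5·1 = 10
L: 2·5 = 10 | 5·0+5·2+5·0 = 10
gcd(2,5,5,5) = 1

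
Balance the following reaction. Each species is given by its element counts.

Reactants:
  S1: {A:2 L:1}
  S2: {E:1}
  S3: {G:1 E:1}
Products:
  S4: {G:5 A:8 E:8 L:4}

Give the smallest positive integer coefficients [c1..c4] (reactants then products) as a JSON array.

G: 4·0+3·0+5·1 = 5 | 1·5 = 5
A: 4·2+3·0+5·0 = 8 | 1·8 = 8
E: 4·0+3·1+5·1 = 8 | 1·8 = 8
L: 4·1+3·0+5·0 = 4 | 1·4 = 4
gcd(4,3,5,1) = 1

Coefficients: [4, 3, 5, 1]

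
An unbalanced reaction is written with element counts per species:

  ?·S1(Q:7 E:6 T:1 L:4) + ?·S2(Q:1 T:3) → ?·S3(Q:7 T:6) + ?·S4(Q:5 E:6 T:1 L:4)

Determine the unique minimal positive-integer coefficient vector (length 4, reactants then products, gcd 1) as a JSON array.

Q: 5·7+4·1 = 39 | 2·7+5·5 = 39
E: 5·6+4·0 = 30 | 2·0+5·6 = 30
T: 5·1+4·3 = 17 | 2·6+5·1 = 17
L: 5·4+4·0 = 20 | 2·0+5·4 = 20
gcd(5,4,2,5) = 1

Coefficients: [5, 4, 2, 5]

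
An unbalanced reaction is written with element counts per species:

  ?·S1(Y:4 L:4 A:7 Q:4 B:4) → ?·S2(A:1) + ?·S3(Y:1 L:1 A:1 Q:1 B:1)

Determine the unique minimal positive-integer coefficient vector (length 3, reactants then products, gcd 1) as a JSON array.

Coefficients: [1, 3, 4]

Y: 1·4 = 4 | 3·0+4·1 = 4
L: 1·4 = 4 | 3·0+4·1 = 4
A: 1·7 = 7 | 3·1+4·1 = 7
Q: 1·4 = 4 | 3·0+4·1 = 4
B: 1·4 = 4 | 3·0+4·1 = 4
gcd(1,3,4) = 1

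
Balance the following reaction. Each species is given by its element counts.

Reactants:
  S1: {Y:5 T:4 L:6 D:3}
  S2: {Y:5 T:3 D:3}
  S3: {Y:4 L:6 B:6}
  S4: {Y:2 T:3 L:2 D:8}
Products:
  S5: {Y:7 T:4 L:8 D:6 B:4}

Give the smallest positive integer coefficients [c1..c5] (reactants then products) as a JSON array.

Coefficients: [3, 1, 4, 3, 6]

Y: 3·5+1·5+4·4+3·2 = 42 | 6·7 = 42
T: 3·4+1·3+4·0+3·3 = 24 | 6·4 = 24
L: 3·6+1·0+4·6+3·2 = 48 | 6·8 = 48
D: 3·3+1·3+4·0+3·8 = 36 | 6·6 = 36
B: 3·0+1·0+4·6+3·0 = 24 | 6·4 = 24
gcd(3,1,4,3,6) = 1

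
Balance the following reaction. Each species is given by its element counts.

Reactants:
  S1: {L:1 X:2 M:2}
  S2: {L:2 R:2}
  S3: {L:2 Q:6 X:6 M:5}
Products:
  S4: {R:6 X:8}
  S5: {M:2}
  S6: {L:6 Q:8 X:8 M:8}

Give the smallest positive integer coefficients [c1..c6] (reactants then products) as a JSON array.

L: 4·1+3·2+4·2 = 18 | 1·0+2·0+3·6 = 18
R: 4·0+3·2+4·0 = 6 | 1·6+2·0+3·0 = 6
Q: 4·0+3·0+4·6 = 24 | 1·0+2·0+3·8 = 24
X: 4·2+3·0+4·6 = 32 | 1·8+2·0+3·8 = 32
M: 4·2+3·0+4·5 = 28 | 1·0+2·2+3·8 = 28
gcd(4,3,4,1,2,3) = 1

Coefficients: [4, 3, 4, 1, 2, 3]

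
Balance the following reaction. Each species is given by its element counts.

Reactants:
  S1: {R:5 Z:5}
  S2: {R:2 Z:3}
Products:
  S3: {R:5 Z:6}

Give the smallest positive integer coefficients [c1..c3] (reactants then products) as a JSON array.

R: 3·5+5·2 = 25 | 5·5 = 25
Z: 3·5+5·3 = 30 | 5·6 = 30
gcd(3,5,5) = 1

Coefficients: [3, 5, 5]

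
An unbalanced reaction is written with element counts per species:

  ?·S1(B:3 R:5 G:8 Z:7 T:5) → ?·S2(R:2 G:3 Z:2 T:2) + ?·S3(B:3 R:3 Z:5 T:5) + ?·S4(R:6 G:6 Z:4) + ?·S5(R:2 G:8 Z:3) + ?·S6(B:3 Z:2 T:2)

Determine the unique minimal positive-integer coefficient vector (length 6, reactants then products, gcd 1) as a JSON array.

B: 5·3 = 15 | 6·0+1·3+1·0+2·0+4·3 = 15
R: 5·5 = 25 | 6·2+1·3+1·6+2·2+4·0 = 25
G: 5·8 = 40 | 6·3+1·0+1·6+2·8+4·0 = 40
Z: 5·7 = 35 | 6·2+1·5+1·4+2·3+4·2 = 35
T: 5·5 = 25 | 6·2+1·5+1·0+2·0+4·2 = 25
gcd(5,6,1,1,2,4) = 1

Coefficients: [5, 6, 1, 1, 2, 4]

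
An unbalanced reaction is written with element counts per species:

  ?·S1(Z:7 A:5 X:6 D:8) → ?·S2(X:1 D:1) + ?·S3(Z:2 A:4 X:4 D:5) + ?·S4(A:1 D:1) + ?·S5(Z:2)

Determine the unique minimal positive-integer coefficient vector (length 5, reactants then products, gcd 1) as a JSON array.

Z: 2·7 = 14 | 4·0+2·2+2·0+5·2 = 14
A: 2·5 = 10 | 4·0+2·4+2·1+5·0 = 10
X: 2·6 = 12 | 4·1+2·4+2·0+5·0 = 12
D: 2·8 = 16 | 4·1+2·5+2·1+5·0 = 16
gcd(2,4,2,2,5) = 1

Coefficients: [2, 4, 2, 2, 5]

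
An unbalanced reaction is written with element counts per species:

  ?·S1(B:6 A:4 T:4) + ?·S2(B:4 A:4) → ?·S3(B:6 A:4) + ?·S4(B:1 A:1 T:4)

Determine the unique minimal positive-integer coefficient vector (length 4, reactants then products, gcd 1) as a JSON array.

B: 4·6+1·4 = 28 | 4·6+4·1 = 28
A: 4·4+1·4 = 20 | 4·4+4·1 = 20
T: 4·4+1·0 = 16 | 4·0+4·4 = 16
gcd(4,1,4,4) = 1

Coefficients: [4, 1, 4, 4]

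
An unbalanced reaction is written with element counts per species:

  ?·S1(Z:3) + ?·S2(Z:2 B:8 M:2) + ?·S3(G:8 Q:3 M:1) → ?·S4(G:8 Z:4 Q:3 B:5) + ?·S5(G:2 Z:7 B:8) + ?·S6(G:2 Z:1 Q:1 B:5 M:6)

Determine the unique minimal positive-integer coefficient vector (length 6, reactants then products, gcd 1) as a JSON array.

G: 6·0+6·0+6·8 = 48 | 5·8+1·2+3·2 = 48
Z: 6·3+6·2+6·0 = 30 | 5·4+1·7+3·1 = 30
Q: 6·0+6·0+6·3 = 18 | 5·3+1·0+3·1 = 18
B: 6·0+6·8+6·0 = 48 | 5·5+1·8+3·5 = 48
M: 6·0+6·2+6·1 = 18 | 5·0+1·0+3·6 = 18
gcd(6,6,6,5,1,3) = 1

Coefficients: [6, 6, 6, 5, 1, 3]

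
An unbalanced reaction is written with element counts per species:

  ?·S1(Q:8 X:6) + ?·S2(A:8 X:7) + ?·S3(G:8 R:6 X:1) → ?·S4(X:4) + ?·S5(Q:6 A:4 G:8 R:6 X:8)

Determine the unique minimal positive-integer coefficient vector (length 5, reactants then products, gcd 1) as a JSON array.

Coefficients: [3, 2, 4, 1, 4]

Q: 3·8+2·0+4·0 = 24 | 1·0+4·6 = 24
A: 3·0+2·8+4·0 = 16 | 1·0+4·4 = 16
G: 3·0+2·0+4·8 = 32 | 1·0+4·8 = 32
R: 3·0+2·0+4·6 = 24 | 1·0+4·6 = 24
X: 3·6+2·7+4·1 = 36 | 1·4+4·8 = 36
gcd(3,2,4,1,4) = 1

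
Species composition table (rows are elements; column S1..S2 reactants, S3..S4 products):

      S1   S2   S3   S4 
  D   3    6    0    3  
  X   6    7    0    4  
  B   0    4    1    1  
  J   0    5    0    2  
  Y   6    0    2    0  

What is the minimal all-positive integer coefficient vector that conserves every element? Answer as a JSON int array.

Coefficients: [1, 2, 3, 5]

D: 1·3+2·6 = 15 | 3·0+5·3 = 15
X: 1·6+2·7 = 20 | 3·0+5·4 = 20
B: 1·0+2·4 = 8 | 3·1+5·1 = 8
J: 1·0+2·5 = 10 | 3·0+5·2 = 10
Y: 1·6+2·0 = 6 | 3·2+5·0 = 6
gcd(1,2,3,5) = 1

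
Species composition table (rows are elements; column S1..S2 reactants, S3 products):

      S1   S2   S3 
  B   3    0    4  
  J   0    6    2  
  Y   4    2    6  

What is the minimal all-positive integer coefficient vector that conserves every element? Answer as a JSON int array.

Coefficients: [4, 1, 3]

B: 4·3+1·0 = 12 | 3·4 = 12
J: 4·0+1·6 = 6 | 3·2 = 6
Y: 4·4+1·2 = 18 | 3·6 = 18
gcd(4,1,3) = 1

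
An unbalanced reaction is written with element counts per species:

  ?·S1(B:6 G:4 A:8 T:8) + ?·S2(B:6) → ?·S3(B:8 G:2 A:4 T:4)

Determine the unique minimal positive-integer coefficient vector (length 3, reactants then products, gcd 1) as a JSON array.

B: 3·6+5·6 = 48 | 6·8 = 48
G: 3·4+5·0 = 12 | 6·2 = 12
A: 3·8+5·0 = 24 | 6·4 = 24
T: 3·8+5·0 = 24 | 6·4 = 24
gcd(3,5,6) = 1

Coefficients: [3, 5, 6]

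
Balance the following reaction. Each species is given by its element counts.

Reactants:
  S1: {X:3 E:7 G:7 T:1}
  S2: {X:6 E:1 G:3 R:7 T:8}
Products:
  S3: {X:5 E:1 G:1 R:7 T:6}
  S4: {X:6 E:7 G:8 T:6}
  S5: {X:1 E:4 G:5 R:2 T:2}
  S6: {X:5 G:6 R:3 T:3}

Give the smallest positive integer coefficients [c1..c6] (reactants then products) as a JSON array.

Coefficients: [3, 5, 4, 2, 2, 1]

X: 3·3+5·6 = 39 | 4·5+2·6+2·1+1·5 = 39
E: 3·7+5·1 = 26 | 4·1+2·7+2·4+1·0 = 26
G: 3·7+5·3 = 36 | 4·1+2·8+2·5+1·6 = 36
R: 3·0+5·7 = 35 | 4·7+2·0+2·2+1·3 = 35
T: 3·1+5·8 = 43 | 4·6+2·6+2·2+1·3 = 43
gcd(3,5,4,2,2,1) = 1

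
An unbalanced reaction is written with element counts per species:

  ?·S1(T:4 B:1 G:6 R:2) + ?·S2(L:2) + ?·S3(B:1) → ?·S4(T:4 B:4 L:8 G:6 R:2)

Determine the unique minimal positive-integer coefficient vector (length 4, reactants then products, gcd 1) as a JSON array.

Coefficients: [1, 4, 3, 1]

T: 1·4+4·0+3·0 = 4 | 1·4 = 4
B: 1·1+4·0+3·1 = 4 | 1·4 = 4
L: 1·0+4·2+3·0 = 8 | 1·8 = 8
G: 1·6+4·0+3·0 = 6 | 1·6 = 6
R: 1·2+4·0+3·0 = 2 | 1·2 = 2
gcd(1,4,3,1) = 1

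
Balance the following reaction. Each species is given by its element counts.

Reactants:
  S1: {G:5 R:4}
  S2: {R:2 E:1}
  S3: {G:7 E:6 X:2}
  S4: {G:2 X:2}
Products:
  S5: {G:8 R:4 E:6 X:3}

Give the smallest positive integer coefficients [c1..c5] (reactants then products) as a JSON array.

Coefficients: [1, 6, 3, 3, 4]

G: 1·5+6·0+3·7+3·2 = 32 | 4·8 = 32
R: 1·4+6·2+3·0+3·0 = 16 | 4·4 = 16
E: 1·0+6·1+3·6+3·0 = 24 | 4·6 = 24
X: 1·0+6·0+3·2+3·2 = 12 | 4·3 = 12
gcd(1,6,3,3,4) = 1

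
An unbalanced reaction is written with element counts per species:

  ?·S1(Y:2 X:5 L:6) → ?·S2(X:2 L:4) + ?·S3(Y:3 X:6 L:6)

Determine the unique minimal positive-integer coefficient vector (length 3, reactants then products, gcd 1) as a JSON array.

Coefficients: [6, 3, 4]

Y: 6·2 = 12 | 3·0+4·3 = 12
X: 6·5 = 30 | 3·2+4·6 = 30
L: 6·6 = 36 | 3·4+4·6 = 36
gcd(6,3,4) = 1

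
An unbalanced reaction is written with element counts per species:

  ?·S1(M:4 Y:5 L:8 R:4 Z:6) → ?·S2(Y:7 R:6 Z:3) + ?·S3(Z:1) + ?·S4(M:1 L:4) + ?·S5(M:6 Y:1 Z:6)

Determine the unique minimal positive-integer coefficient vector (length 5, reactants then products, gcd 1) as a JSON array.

M: 3·4 = 12 | 2·0+6·0+6·1+1·6 = 12
Y: 3·5 = 15 | 2·7+6·0+6·0+1·1 = 15
L: 3·8 = 24 | 2·0+6·0+6·4+1·0 = 24
R: 3·4 = 12 | 2·6+6·0+6·0+1·0 = 12
Z: 3·6 = 18 | 2·3+6·1+6·0+1·6 = 18
gcd(3,2,6,6,1) = 1

Coefficients: [3, 2, 6, 6, 1]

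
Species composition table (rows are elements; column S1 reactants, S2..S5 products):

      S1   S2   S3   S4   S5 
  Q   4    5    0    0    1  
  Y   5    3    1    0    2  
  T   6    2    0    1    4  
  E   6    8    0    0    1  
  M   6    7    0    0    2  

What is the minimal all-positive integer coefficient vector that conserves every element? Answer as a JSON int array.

Coefficients: [3, 2, 5, 6, 2]

Q: 3·4 = 12 | 2·5+5·0+6·0+2·1 = 12
Y: 3·5 = 15 | 2·3+5·1+6·0+2·2 = 15
T: 3·6 = 18 | 2·2+5·0+6·1+2·4 = 18
E: 3·6 = 18 | 2·8+5·0+6·0+2·1 = 18
M: 3·6 = 18 | 2·7+5·0+6·0+2·2 = 18
gcd(3,2,5,6,2) = 1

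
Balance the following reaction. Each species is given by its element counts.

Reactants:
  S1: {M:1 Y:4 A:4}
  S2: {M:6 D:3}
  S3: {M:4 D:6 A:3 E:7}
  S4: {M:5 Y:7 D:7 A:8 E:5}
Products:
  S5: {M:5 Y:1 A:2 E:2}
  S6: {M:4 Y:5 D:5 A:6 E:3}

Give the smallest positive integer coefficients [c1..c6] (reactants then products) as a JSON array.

Coefficients: [5, 2, 2, 1, 2, 5]

M: 5·1+2·6+2·4+1·5 = 30 | 2·5+5·4 = 30
Y: 5·4+2·0+2·0+1·7 = 27 | 2·1+5·5 = 27
D: 5·0+2·3+2·6+1·7 = 25 | 2·0+5·5 = 25
A: 5·4+2·0+2·3+1·8 = 34 | 2·2+5·6 = 34
E: 5·0+2·0+2·7+1·5 = 19 | 2·2+5·3 = 19
gcd(5,2,2,1,2,5) = 1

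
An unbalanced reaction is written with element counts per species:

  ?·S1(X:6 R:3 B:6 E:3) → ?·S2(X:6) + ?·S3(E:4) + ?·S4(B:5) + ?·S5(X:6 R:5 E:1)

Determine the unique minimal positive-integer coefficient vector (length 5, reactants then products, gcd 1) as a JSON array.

X: 5·6 = 30 | 2·6+3·0+6·0+3·6 = 30
R: 5·3 = 15 | 2·0+3·0+6·0+3·5 = 15
B: 5·6 = 30 | 2·0+3·0+6·5+3·0 = 30
E: 5·3 = 15 | 2·0+3·4+6·0+3·1 = 15
gcd(5,2,3,6,3) = 1

Coefficients: [5, 2, 3, 6, 3]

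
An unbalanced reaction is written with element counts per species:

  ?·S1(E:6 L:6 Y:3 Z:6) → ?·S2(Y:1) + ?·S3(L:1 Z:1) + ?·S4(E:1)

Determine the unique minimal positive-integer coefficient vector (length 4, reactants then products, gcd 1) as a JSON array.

E: 1·6 = 6 | 3·0+6·0+6·1 = 6
L: 1·6 = 6 | 3·0+6·1+6·0 = 6
Y: 1·3 = 3 | 3·1+6·0+6·0 = 3
Z: 1·6 = 6 | 3·0+6·1+6·0 = 6
gcd(1,3,6,6) = 1

Coefficients: [1, 3, 6, 6]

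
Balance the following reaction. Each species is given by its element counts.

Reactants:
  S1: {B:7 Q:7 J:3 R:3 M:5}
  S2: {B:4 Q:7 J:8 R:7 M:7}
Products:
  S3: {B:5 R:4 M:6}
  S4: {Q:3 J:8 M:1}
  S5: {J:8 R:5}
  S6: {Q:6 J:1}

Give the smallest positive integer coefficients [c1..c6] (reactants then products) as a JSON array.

Coefficients: [1, 2, 3, 1, 1, 3]

B: 1·7+2·4 = 15 | 3·5+1·0+1·0+3·0 = 15
Q: 1·7+2·7 = 21 | 3·0+1·3+1·0+3·6 = 21
J: 1·3+2·8 = 19 | 3·0+1·8+1·8+3·1 = 19
R: 1·3+2·7 = 17 | 3·4+1·0+1·5+3·0 = 17
M: 1·5+2·7 = 19 | 3·6+1·1+1·0+3·0 = 19
gcd(1,2,3,1,1,3) = 1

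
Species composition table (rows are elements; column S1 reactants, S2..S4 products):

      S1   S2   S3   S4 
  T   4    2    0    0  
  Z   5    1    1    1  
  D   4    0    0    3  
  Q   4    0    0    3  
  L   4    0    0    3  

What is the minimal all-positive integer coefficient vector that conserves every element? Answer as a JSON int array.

T: 3·4 = 12 | 6·2+5·0+4·0 = 12
Z: 3·5 = 15 | 6·1+5·1+4·1 = 15
D: 3·4 = 12 | 6·0+5·0+4·3 = 12
Q: 3·4 = 12 | 6·0+5·0+4·3 = 12
L: 3·4 = 12 | 6·0+5·0+4·3 = 12
gcd(3,6,5,4) = 1

Coefficients: [3, 6, 5, 4]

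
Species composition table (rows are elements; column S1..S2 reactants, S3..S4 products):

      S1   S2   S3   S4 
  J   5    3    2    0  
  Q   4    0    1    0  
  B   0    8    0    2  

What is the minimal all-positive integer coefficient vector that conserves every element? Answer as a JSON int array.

Coefficients: [1, 1, 4, 4]

J: 1·5+1·3 = 8 | 4·2+4·0 = 8
Q: 1·4+1·0 = 4 | 4·1+4·0 = 4
B: 1·0+1·8 = 8 | 4·0+4·2 = 8
gcd(1,1,4,4) = 1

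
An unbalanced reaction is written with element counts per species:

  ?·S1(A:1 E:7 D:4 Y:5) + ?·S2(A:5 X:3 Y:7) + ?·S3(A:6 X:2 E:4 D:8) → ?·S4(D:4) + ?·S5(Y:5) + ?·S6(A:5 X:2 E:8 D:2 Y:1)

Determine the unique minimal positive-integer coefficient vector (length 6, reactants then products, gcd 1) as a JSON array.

A: 4·1+2·5+1·6 = 20 | 4·0+6·0+4·5 = 20
X: 4·0+2·3+1·2 = 8 | 4·0+6·0+4·2 = 8
E: 4·7+2·0+1·4 = 32 | 4·0+6·0+4·8 = 32
D: 4·4+2·0+1·8 = 24 | 4·4+6·0+4·2 = 24
Y: 4·5+2·7+1·0 = 34 | 4·0+6·5+4·1 = 34
gcd(4,2,1,4,6,4) = 1

Coefficients: [4, 2, 1, 4, 6, 4]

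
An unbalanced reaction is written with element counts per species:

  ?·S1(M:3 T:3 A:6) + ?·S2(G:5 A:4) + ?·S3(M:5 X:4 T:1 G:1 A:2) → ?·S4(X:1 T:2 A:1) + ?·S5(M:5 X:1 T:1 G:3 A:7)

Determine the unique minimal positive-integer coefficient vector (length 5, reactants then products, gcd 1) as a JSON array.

M: 5·3+3·0+3·5 = 30 | 6·0+6·5 = 30
X: 5·0+3·0+3·4 = 12 | 6·1+6·1 = 12
T: 5·3+3·0+3·1 = 18 | 6·2+6·1 = 18
G: 5·0+3·5+3·1 = 18 | 6·0+6·3 = 18
A: 5·6+3·4+3·2 = 48 | 6·1+6·7 = 48
gcd(5,3,3,6,6) = 1

Coefficients: [5, 3, 3, 6, 6]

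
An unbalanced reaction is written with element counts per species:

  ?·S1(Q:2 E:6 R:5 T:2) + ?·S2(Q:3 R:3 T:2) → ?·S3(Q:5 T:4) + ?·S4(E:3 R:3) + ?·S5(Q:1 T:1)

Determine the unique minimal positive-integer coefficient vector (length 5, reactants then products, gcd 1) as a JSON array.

Coefficients: [3, 1, 1, 6, 4]

Q: 3·2+1·3 = 9 | 1·5+6·0+4·1 = 9
E: 3·6+1·0 = 18 | 1·0+6·3+4·0 = 18
R: 3·5+1·3 = 18 | 1·0+6·3+4·0 = 18
T: 3·2+1·2 = 8 | 1·4+6·0+4·1 = 8
gcd(3,1,1,6,4) = 1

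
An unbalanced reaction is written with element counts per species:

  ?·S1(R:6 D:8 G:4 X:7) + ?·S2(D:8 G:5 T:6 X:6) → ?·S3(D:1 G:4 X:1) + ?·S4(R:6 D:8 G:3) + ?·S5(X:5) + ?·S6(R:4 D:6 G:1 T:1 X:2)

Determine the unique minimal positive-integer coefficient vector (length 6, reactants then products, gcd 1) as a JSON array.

Coefficients: [5, 1, 4, 1, 5, 6]

R: 5·6+1·0 = 30 | 4·0+1·6+5·0+6·4 = 30
D: 5·8+1·8 = 48 | 4·1+1·8+5·0+6·6 = 48
G: 5·4+1·5 = 25 | 4·4+1·3+5·0+6·1 = 25
T: 5·0+1·6 = 6 | 4·0+1·0+5·0+6·1 = 6
X: 5·7+1·6 = 41 | 4·1+1·0+5·5+6·2 = 41
gcd(5,1,4,1,5,6) = 1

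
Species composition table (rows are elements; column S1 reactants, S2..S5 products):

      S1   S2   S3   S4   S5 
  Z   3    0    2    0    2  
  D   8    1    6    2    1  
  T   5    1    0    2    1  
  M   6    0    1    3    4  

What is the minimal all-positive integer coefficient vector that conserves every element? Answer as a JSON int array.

Z: 2·3 = 6 | 6·0+1·2+1·0+2·2 = 6
D: 2·8 = 16 | 6·1+1·6+1·2+2·1 = 16
T: 2·5 = 10 | 6·1+1·0+1·2+2·1 = 10
M: 2·6 = 12 | 6·0+1·1+1·3+2·4 = 12
gcd(2,6,1,1,2) = 1

Coefficients: [2, 6, 1, 1, 2]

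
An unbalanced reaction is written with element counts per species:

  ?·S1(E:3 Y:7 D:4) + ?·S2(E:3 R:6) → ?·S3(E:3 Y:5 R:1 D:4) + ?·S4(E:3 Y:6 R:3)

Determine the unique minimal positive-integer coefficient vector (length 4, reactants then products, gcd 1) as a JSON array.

E: 3·3+1·3 = 12 | 3·3+1·3 = 12
Y: 3·7+1·0 = 21 | 3·5+1·6 = 21
R: 3·0+1·6 = 6 | 3·1+1·3 = 6
D: 3·4+1·0 = 12 | 3·4+1·0 = 12
gcd(3,1,3,1) = 1

Coefficients: [3, 1, 3, 1]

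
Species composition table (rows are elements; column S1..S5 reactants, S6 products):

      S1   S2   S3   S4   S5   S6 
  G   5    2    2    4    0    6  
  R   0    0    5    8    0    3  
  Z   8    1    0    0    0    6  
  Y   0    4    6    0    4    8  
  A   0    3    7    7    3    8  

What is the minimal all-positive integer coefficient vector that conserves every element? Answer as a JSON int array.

G: 4·5+4·2+2·2+1·4+5·0 = 36 | 6·6 = 36
R: 4·0+4·0+2·5+1·8+5·0 = 18 | 6·3 = 18
Z: 4·8+4·1+2·0+1·0+5·0 = 36 | 6·6 = 36
Y: 4·0+4·4+2·6+1·0+5·4 = 48 | 6·8 = 48
A: 4·0+4·3+2·7+1·7+5·3 = 48 | 6·8 = 48
gcd(4,4,2,1,5,6) = 1

Coefficients: [4, 4, 2, 1, 5, 6]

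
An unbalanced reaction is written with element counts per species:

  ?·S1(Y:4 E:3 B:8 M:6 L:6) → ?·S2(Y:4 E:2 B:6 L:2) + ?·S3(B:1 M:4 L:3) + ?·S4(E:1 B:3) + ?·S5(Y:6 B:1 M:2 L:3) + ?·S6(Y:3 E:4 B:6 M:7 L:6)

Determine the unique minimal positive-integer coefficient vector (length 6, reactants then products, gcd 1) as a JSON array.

Coefficients: [6, 3, 5, 4, 1, 2]

Y: 6·4 = 24 | 3·4+5·0+4·0+1·6+2·3 = 24
E: 6·3 = 18 | 3·2+5·0+4·1+1·0+2·4 = 18
B: 6·8 = 48 | 3·6+5·1+4·3+1·1+2·6 = 48
M: 6·6 = 36 | 3·0+5·4+4·0+1·2+2·7 = 36
L: 6·6 = 36 | 3·2+5·3+4·0+1·3+2·6 = 36
gcd(6,3,5,4,1,2) = 1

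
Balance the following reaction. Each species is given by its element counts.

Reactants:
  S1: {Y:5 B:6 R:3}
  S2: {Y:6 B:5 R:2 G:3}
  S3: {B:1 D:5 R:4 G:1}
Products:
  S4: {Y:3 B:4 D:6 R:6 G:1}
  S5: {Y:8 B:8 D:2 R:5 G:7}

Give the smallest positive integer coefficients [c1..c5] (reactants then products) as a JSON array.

Coefficients: [1, 2, 4, 3, 1]

Y: 1·5+2·6+4·0 = 17 | 3·3+1·8 = 17
B: 1·6+2·5+4·1 = 20 | 3·4+1·8 = 20
D: 1·0+2·0+4·5 = 20 | 3·6+1·2 = 20
R: 1·3+2·2+4·4 = 23 | 3·6+1·5 = 23
G: 1·0+2·3+4·1 = 10 | 3·1+1·7 = 10
gcd(1,2,4,3,1) = 1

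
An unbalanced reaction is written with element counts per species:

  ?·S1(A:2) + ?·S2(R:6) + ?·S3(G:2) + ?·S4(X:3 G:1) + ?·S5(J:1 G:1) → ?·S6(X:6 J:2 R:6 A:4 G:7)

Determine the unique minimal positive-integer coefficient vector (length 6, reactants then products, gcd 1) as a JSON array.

X: 4·0+2·0+3·0+4·3+4·0 = 12 | 2·6 = 12
J: 4·0+2·0+3·0+4·0+4·1 = 4 | 2·2 = 4
R: 4·0+2·6+3·0+4·0+4·0 = 12 | 2·6 = 12
A: 4·2+2·0+3·0+4·0+4·0 = 8 | 2·4 = 8
G: 4·0+2·0+3·2+4·1+4·1 = 14 | 2·7 = 14
gcd(4,2,3,4,4,2) = 1

Coefficients: [4, 2, 3, 4, 4, 2]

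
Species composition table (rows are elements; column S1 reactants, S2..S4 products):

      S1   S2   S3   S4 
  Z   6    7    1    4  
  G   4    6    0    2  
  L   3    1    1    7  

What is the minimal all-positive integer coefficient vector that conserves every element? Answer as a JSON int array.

Coefficients: [5, 3, 5, 1]

Z: 5·6 = 30 | 3·7+5·1+1·4 = 30
G: 5·4 = 20 | 3·6+5·0+1·2 = 20
L: 5·3 = 15 | 3·1+5·1+1·7 = 15
gcd(5,3,5,1) = 1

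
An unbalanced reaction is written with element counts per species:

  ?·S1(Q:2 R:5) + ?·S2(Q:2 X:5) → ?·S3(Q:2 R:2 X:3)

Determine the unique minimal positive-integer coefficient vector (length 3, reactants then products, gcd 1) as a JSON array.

Q: 2·2+3·2 = 10 | 5·2 = 10
R: 2·5+3·0 = 10 | 5·2 = 10
X: 2·0+3·5 = 15 | 5·3 = 15
gcd(2,3,5) = 1

Coefficients: [2, 3, 5]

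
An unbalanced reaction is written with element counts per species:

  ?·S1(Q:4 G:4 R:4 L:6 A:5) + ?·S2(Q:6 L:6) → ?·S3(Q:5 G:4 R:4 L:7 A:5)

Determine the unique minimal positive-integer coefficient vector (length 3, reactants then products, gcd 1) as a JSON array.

Q: 6·4+1·6 = 30 | 6·5 = 30
G: 6·4+1·0 = 24 | 6·4 = 24
R: 6·4+1·0 = 24 | 6·4 = 24
L: 6·6+1·6 = 42 | 6·7 = 42
A: 6·5+1·0 = 30 | 6·5 = 30
gcd(6,1,6) = 1

Coefficients: [6, 1, 6]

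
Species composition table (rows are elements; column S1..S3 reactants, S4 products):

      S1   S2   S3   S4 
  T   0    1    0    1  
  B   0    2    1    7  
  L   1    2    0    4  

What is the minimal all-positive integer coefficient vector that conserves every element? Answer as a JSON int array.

Coefficients: [2, 1, 5, 1]

T: 2·0+1·1+5·0 = 1 | 1·1 = 1
B: 2·0+1·2+5·1 = 7 | 1·7 = 7
L: 2·1+1·2+5·0 = 4 | 1·4 = 4
gcd(2,1,5,1) = 1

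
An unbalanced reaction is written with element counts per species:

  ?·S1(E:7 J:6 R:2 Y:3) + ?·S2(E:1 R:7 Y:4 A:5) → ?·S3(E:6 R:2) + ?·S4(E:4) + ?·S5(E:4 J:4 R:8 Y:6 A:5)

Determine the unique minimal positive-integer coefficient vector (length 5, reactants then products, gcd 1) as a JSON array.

Coefficients: [4, 6, 1, 1, 6]

E: 4·7+6·1 = 34 | 1·6+1·4+6·4 = 34
J: 4·6+6·0 = 24 | 1·0+1·0+6·4 = 24
R: 4·2+6·7 = 50 | 1·2+1·0+6·8 = 50
Y: 4·3+6·4 = 36 | 1·0+1·0+6·6 = 36
A: 4·0+6·5 = 30 | 1·0+1·0+6·5 = 30
gcd(4,6,1,1,6) = 1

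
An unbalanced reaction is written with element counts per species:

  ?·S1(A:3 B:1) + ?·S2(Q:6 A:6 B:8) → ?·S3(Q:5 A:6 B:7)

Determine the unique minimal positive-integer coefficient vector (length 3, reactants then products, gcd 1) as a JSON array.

Coefficients: [2, 5, 6]

Q: 2·0+5·6 = 30 | 6·5 = 30
A: 2·3+5·6 = 36 | 6·6 = 36
B: 2·1+5·8 = 42 | 6·7 = 42
gcd(2,5,6) = 1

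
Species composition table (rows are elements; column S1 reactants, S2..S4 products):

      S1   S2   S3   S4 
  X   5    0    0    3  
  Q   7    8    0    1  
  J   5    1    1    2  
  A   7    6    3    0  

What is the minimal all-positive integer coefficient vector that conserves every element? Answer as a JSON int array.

X: 3·5 = 15 | 2·0+3·0+5·3 = 15
Q: 3·7 = 21 | 2·8+3·0+5·1 = 21
J: 3·5 = 15 | 2·1+3·1+5·2 = 15
A: 3·7 = 21 | 2·6+3·3+5·0 = 21
gcd(3,2,3,5) = 1

Coefficients: [3, 2, 3, 5]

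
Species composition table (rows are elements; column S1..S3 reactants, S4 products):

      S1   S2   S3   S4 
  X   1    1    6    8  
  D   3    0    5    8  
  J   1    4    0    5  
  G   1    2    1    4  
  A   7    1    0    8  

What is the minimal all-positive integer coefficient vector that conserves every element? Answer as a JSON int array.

X: 1·1+1·1+1·6 = 8 | 1·8 = 8
D: 1·3+1·0+1·5 = 8 | 1·8 = 8
J: 1·1+1·4+1·0 = 5 | 1·5 = 5
G: 1·1+1·2+1·1 = 4 | 1·4 = 4
A: 1·7+1·1+1·0 = 8 | 1·8 = 8
gcd(1,1,1,1) = 1

Coefficients: [1, 1, 1, 1]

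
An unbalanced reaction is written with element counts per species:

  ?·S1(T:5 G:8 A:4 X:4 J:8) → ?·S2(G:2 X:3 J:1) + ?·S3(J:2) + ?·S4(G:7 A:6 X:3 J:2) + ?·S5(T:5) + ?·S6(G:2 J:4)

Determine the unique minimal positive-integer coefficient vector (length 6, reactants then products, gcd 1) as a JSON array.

T: 3·5 = 15 | 2·0+3·0+2·0+3·5+3·0 = 15
G: 3·8 = 24 | 2·2+3·0+2·7+3·0+3·2 = 24
A: 3·4 = 12 | 2·0+3·0+2·6+3·0+3·0 = 12
X: 3·4 = 12 | 2·3+3·0+2·3+3·0+3·0 = 12
J: 3·8 = 24 | 2·1+3·2+2·2+3·0+3·4 = 24
gcd(3,2,3,2,3,3) = 1

Coefficients: [3, 2, 3, 2, 3, 3]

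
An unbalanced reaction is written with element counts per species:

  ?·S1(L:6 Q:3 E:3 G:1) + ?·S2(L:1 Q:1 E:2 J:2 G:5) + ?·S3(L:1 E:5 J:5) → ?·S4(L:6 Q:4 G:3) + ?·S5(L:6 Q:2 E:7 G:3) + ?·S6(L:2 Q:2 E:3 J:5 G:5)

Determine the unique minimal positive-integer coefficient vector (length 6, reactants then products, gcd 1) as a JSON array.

Coefficients: [5, 5, 1, 2, 3, 3]

L: 5·6+5·1+1·1 = 36 | 2·6+3·6+3·2 = 36
Q: 5·3+5·1+1·0 = 20 | 2·4+3·2+3·2 = 20
E: 5·3+5·2+1·5 = 30 | 2·0+3·7+3·3 = 30
J: 5·0+5·2+1·5 = 15 | 2·0+3·0+3·5 = 15
G: 5·1+5·5+1·0 = 30 | 2·3+3·3+3·5 = 30
gcd(5,5,1,2,3,3) = 1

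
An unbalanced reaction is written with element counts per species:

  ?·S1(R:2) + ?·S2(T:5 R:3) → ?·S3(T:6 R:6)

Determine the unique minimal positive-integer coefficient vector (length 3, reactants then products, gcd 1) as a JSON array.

Coefficients: [6, 6, 5]

T: 6·0+6·5 = 30 | 5·6 = 30
R: 6·2+6·3 = 30 | 5·6 = 30
gcd(6,6,5) = 1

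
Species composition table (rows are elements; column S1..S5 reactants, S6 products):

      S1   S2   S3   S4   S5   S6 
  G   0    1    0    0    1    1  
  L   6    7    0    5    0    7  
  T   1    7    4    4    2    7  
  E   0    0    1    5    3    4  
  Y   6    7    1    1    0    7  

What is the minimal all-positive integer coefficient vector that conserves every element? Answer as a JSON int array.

Coefficients: [5, 1, 4, 1, 5, 6]

G: 5·0+1·1+4·0+1·0+5·1 = 6 | 6·1 = 6
L: 5·6+1·7+4·0+1·5+5·0 = 42 | 6·7 = 42
T: 5·1+1·7+4·4+1·4+5·2 = 42 | 6·7 = 42
E: 5·0+1·0+4·1+1·5+5·3 = 24 | 6·4 = 24
Y: 5·6+1·7+4·1+1·1+5·0 = 42 | 6·7 = 42
gcd(5,1,4,1,5,6) = 1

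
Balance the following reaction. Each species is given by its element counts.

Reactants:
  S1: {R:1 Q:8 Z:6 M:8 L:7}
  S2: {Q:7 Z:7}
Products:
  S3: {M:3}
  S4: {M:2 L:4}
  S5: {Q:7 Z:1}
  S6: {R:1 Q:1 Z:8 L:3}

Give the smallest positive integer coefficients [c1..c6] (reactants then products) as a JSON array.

R: 2·1+1·0 = 2 | 4·0+2·0+3·0+2·1 = 2
Q: 2·8+1·7 = 23 | 4·0+2·0+3·7+2·1 = 23
Z: 2·6+1·7 = 19 | 4·0+2·0+3·1+2·8 = 19
M: 2·8+1·0 = 16 | 4·3+2·2+3·0+2·0 = 16
L: 2·7+1·0 = 14 | 4·0+2·4+3·0+2·3 = 14
gcd(2,1,4,2,3,2) = 1

Coefficients: [2, 1, 4, 2, 3, 2]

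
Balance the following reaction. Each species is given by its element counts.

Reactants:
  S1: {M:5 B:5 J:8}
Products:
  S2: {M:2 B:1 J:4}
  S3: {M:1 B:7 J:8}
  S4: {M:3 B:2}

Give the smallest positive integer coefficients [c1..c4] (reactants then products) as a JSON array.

Coefficients: [3, 4, 1, 2]

M: 3·5 = 15 | 4·2+1·1+2·3 = 15
B: 3·5 = 15 | 4·1+1·7+2·2 = 15
J: 3·8 = 24 | 4·4+1·8+2·0 = 24
gcd(3,4,1,2) = 1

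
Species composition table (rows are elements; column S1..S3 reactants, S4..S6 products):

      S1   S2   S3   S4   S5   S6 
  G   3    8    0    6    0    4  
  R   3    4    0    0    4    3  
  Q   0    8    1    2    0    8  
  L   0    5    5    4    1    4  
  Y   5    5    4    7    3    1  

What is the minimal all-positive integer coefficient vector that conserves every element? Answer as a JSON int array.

Coefficients: [4, 5, 4, 6, 5, 4]

G: 4·3+5·8+4·0 = 52 | 6·6+5·0+4·4 = 52
R: 4·3+5·4+4·0 = 32 | 6·0+5·4+4·3 = 32
Q: 4·0+5·8+4·1 = 44 | 6·2+5·0+4·8 = 44
L: 4·0+5·5+4·5 = 45 | 6·4+5·1+4·4 = 45
Y: 4·5+5·5+4·4 = 61 | 6·7+5·3+4·1 = 61
gcd(4,5,4,6,5,4) = 1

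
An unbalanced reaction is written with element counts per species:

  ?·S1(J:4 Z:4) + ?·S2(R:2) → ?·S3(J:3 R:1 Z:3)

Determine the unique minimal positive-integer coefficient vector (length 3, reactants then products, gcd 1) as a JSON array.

Coefficients: [3, 2, 4]

J: 3·4+2·0 = 12 | 4·3 = 12
R: 3·0+2·2 = 4 | 4·1 = 4
Z: 3·4+2·0 = 12 | 4·3 = 12
gcd(3,2,4) = 1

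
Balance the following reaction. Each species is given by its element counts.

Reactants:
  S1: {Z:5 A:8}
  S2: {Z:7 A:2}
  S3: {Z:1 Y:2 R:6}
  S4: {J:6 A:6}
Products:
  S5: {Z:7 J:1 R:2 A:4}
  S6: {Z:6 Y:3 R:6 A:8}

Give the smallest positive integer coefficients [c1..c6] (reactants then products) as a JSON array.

Z: 5·5+5·7+6·1+1·0 = 66 | 6·7+4·6 = 66
J: 5·0+5·0+6·0+1·6 = 6 | 6·1+4·0 = 6
Y: 5·0+5·0+6·2+1·0 = 12 | 6·0+4·3 = 12
R: 5·0+5·0+6·6+1·0 = 36 | 6·2+4·6 = 36
A: 5·8+5·2+6·0+1·6 = 56 | 6·4+4·8 = 56
gcd(5,5,6,1,6,4) = 1

Coefficients: [5, 5, 6, 1, 6, 4]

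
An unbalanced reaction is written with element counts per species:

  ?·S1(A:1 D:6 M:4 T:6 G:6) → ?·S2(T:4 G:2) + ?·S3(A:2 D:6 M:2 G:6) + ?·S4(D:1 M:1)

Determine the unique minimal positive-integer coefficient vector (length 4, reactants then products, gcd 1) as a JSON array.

A: 2·1 = 2 | 3·0+1·2+6·0 = 2
D: 2·6 = 12 | 3·0+1·6+6·1 = 12
M: 2·4 = 8 | 3·0+1·2+6·1 = 8
T: 2·6 = 12 | 3·4+1·0+6·0 = 12
G: 2·6 = 12 | 3·2+1·6+6·0 = 12
gcd(2,3,1,6) = 1

Coefficients: [2, 3, 1, 6]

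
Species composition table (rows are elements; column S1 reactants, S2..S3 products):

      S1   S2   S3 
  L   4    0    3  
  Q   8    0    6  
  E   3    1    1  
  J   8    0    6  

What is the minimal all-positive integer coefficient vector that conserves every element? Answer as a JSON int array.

Coefficients: [3, 5, 4]

L: 3·4 = 12 | 5·0+4·3 = 12
Q: 3·8 = 24 | 5·0+4·6 = 24
E: 3·3 = 9 | 5·1+4·1 = 9
J: 3·8 = 24 | 5·0+4·6 = 24
gcd(3,5,4) = 1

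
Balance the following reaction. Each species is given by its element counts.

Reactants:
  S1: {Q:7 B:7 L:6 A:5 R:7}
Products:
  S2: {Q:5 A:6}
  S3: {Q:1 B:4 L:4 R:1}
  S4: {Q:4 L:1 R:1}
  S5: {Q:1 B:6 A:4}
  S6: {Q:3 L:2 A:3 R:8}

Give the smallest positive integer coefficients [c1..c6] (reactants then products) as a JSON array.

Q: 6·7 = 42 | 1·5+6·1+4·4+3·1+4·3 = 42
B: 6·7 = 42 | 1·0+6·4+4·0+3·6+4·0 = 42
L: 6·6 = 36 | 1·0+6·4+4·1+3·0+4·2 = 36
A: 6·5 = 30 | 1·6+6·0+4·0+3·4+4·3 = 30
R: 6·7 = 42 | 1·0+6·1+4·1+3·0+4·8 = 42
gcd(6,1,6,4,3,4) = 1

Coefficients: [6, 1, 6, 4, 3, 4]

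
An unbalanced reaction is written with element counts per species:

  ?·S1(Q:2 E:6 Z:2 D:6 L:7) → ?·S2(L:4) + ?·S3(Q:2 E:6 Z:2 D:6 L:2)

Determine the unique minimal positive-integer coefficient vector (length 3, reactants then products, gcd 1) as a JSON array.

Q: 4·2 = 8 | 5·0+4·2 = 8
E: 4·6 = 24 | 5·0+4·6 = 24
Z: 4·2 = 8 | 5·0+4·2 = 8
D: 4·6 = 24 | 5·0+4·6 = 24
L: 4·7 = 28 | 5·4+4·2 = 28
gcd(4,5,4) = 1

Coefficients: [4, 5, 4]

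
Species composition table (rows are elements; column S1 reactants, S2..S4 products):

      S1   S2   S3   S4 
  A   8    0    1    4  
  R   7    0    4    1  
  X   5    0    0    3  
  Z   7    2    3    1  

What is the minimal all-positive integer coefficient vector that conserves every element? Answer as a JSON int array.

A: 3·8 = 24 | 2·0+4·1+5·4 = 24
R: 3·7 = 21 | 2·0+4·4+5·1 = 21
X: 3·5 = 15 | 2·0+4·0+5·3 = 15
Z: 3·7 = 21 | 2·2+4·3+5·1 = 21
gcd(3,2,4,5) = 1

Coefficients: [3, 2, 4, 5]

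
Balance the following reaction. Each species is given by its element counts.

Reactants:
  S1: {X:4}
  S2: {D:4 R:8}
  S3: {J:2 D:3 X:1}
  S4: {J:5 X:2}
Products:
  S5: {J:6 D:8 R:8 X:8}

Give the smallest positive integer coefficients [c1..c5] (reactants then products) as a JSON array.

Coefficients: [4, 3, 4, 2, 3]

J: 4·0+3·0+4·2+2·5 = 18 | 3·6 = 18
D: 4·0+3·4+4·3+2·0 = 24 | 3·8 = 24
R: 4·0+3·8+4·0+2·0 = 24 | 3·8 = 24
X: 4·4+3·0+4·1+2·2 = 24 | 3·8 = 24
gcd(4,3,4,2,3) = 1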